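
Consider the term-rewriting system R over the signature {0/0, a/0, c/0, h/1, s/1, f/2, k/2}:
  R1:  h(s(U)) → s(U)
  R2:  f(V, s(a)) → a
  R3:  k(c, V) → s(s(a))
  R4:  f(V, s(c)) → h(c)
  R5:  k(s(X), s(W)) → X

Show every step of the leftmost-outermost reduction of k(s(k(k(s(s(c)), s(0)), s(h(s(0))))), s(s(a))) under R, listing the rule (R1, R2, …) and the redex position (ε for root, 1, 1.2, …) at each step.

c

1. k(s(k(k(s(s(c)), s(0)), s(h(s(0))))), s(s(a)))  →  k(k(s(s(c)), s(0)), s(h(s(0))))   [R5 at ε]
2. k(k(s(s(c)), s(0)), s(h(s(0))))  →  k(s(c), s(h(s(0))))   [R5 at 1]
3. k(s(c), s(h(s(0))))  →  c   [R5 at ε]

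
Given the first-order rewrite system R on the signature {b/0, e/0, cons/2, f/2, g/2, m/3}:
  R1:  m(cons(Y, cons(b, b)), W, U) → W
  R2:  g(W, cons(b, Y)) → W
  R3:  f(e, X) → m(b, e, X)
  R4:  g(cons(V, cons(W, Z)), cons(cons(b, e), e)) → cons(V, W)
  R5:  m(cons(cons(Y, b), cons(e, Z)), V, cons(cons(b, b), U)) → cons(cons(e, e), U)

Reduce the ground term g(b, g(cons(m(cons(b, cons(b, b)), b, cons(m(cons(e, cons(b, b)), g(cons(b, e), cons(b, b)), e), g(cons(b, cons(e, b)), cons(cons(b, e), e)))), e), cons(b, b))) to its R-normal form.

1. g(b, g(cons(m(cons(b, cons(b, b)), b, cons(m(cons(e, cons(b, b)), g(cons(b, e), cons(b, b)), e), g(cons(b, cons(e, b)), cons(cons(b, e), e)))), e), cons(b, b)))  →  g(b, cons(m(cons(b, cons(b, b)), b, cons(m(cons(e, cons(b, b)), g(cons(b, e), cons(b, b)), e), g(cons(b, cons(e, b)), cons(cons(b, e), e)))), e))   [R2 at 2]
2. g(b, cons(m(cons(b, cons(b, b)), b, cons(m(cons(e, cons(b, b)), g(cons(b, e), cons(b, b)), e), g(cons(b, cons(e, b)), cons(cons(b, e), e)))), e))  →  g(b, cons(b, e))   [R1 at 2.1]
3. g(b, cons(b, e))  →  b   [R2 at ε]

b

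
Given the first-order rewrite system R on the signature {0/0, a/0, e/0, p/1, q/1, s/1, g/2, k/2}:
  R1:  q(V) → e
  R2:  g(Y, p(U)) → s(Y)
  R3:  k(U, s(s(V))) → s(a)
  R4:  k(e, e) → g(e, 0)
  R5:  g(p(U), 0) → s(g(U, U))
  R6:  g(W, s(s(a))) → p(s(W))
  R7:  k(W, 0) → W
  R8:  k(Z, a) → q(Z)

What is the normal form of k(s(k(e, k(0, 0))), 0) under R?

1. k(s(k(e, k(0, 0))), 0)  →  s(k(e, k(0, 0)))   [R7 at ε]
2. s(k(e, k(0, 0)))  →  s(k(e, 0))   [R7 at 1.2]
3. s(k(e, 0))  →  s(e)   [R7 at 1]

s(e)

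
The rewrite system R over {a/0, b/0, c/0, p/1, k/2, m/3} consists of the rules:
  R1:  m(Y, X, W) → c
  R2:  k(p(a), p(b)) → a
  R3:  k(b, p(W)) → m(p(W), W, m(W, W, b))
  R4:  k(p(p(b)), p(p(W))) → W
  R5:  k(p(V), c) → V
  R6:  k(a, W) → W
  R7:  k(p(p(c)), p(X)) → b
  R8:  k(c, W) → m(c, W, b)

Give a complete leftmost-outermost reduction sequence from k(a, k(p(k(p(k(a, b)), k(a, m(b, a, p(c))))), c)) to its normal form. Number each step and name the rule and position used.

b

1. k(a, k(p(k(p(k(a, b)), k(a, m(b, a, p(c))))), c))  →  k(p(k(p(k(a, b)), k(a, m(b, a, p(c))))), c)   [R6 at ε]
2. k(p(k(p(k(a, b)), k(a, m(b, a, p(c))))), c)  →  k(p(k(a, b)), k(a, m(b, a, p(c))))   [R5 at ε]
3. k(p(k(a, b)), k(a, m(b, a, p(c))))  →  k(p(b), k(a, m(b, a, p(c))))   [R6 at 1.1]
4. k(p(b), k(a, m(b, a, p(c))))  →  k(p(b), m(b, a, p(c)))   [R6 at 2]
5. k(p(b), m(b, a, p(c)))  →  k(p(b), c)   [R1 at 2]
6. k(p(b), c)  →  b   [R5 at ε]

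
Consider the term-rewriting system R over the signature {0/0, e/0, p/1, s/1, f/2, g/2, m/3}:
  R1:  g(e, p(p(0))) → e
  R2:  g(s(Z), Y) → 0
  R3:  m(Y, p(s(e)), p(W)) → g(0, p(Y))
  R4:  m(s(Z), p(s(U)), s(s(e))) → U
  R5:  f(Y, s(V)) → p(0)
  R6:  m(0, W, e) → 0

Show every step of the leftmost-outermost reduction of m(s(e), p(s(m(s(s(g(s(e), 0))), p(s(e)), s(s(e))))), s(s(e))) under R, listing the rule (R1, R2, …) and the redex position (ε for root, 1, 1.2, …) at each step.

e

1. m(s(e), p(s(m(s(s(g(s(e), 0))), p(s(e)), s(s(e))))), s(s(e)))  →  m(s(s(g(s(e), 0))), p(s(e)), s(s(e)))   [R4 at ε]
2. m(s(s(g(s(e), 0))), p(s(e)), s(s(e)))  →  e   [R4 at ε]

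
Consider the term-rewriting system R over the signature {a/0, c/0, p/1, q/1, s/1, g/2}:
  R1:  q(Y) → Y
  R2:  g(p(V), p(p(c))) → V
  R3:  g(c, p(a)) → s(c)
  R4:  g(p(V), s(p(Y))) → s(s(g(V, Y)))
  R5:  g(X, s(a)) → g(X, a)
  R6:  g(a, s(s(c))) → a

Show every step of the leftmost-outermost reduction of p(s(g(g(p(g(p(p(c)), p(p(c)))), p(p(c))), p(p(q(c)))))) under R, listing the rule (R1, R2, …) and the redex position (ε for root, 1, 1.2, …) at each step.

1. p(s(g(g(p(g(p(p(c)), p(p(c)))), p(p(c))), p(p(q(c))))))  →  p(s(g(g(p(p(c)), p(p(c))), p(p(q(c))))))   [R2 at 1.1.1]
2. p(s(g(g(p(p(c)), p(p(c))), p(p(q(c))))))  →  p(s(g(p(c), p(p(q(c))))))   [R2 at 1.1.1]
3. p(s(g(p(c), p(p(q(c))))))  →  p(s(g(p(c), p(p(c)))))   [R1 at 1.1.2.1.1]
4. p(s(g(p(c), p(p(c)))))  →  p(s(c))   [R2 at 1.1]

p(s(c))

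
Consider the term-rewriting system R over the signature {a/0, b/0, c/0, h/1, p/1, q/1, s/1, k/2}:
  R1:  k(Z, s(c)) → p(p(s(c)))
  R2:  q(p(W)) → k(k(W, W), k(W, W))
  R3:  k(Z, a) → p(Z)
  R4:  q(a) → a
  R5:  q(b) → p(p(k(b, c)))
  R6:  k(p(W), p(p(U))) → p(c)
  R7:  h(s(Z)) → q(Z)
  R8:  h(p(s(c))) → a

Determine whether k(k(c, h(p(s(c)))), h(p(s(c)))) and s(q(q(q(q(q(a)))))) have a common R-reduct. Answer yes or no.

Reduce t₁ = k(k(c, h(p(s(c)))), h(p(s(c)))):
1. k(k(c, h(p(s(c)))), h(p(s(c))))  →  k(k(c, a), h(p(s(c))))   [R8 at 1.2]
2. k(k(c, a), h(p(s(c))))  →  k(p(c), h(p(s(c))))   [R3 at 1]
3. k(p(c), h(p(s(c))))  →  k(p(c), a)   [R8 at 2]
4. k(p(c), a)  →  p(p(c))   [R3 at ε]

Reduce t₂ = s(q(q(q(q(q(a)))))):
1. s(q(q(q(q(q(a))))))  →  s(q(q(q(q(a)))))   [R4 at 1.1.1.1.1]
2. s(q(q(q(q(a)))))  →  s(q(q(q(a))))   [R4 at 1.1.1.1]
3. s(q(q(q(a))))  →  s(q(q(a)))   [R4 at 1.1.1]
4. s(q(q(a)))  →  s(q(a))   [R4 at 1.1]
5. s(q(a))  →  s(a)   [R4 at 1]

no — NF(t₁) = p(p(c)), NF(t₂) = s(a)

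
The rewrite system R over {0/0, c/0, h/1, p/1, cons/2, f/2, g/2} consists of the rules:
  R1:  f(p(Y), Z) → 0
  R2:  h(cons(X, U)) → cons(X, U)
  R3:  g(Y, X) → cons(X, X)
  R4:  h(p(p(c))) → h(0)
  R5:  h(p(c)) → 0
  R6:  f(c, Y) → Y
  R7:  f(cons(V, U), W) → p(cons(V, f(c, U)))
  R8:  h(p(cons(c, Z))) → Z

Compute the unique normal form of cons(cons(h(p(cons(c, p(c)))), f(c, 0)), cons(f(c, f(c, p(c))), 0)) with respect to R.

cons(cons(p(c), 0), cons(p(c), 0))

1. cons(cons(h(p(cons(c, p(c)))), f(c, 0)), cons(f(c, f(c, p(c))), 0))  →  cons(cons(p(c), f(c, 0)), cons(f(c, f(c, p(c))), 0))   [R8 at 1.1]
2. cons(cons(p(c), f(c, 0)), cons(f(c, f(c, p(c))), 0))  →  cons(cons(p(c), 0), cons(f(c, f(c, p(c))), 0))   [R6 at 1.2]
3. cons(cons(p(c), 0), cons(f(c, f(c, p(c))), 0))  →  cons(cons(p(c), 0), cons(f(c, p(c)), 0))   [R6 at 2.1]
4. cons(cons(p(c), 0), cons(f(c, p(c)), 0))  →  cons(cons(p(c), 0), cons(p(c), 0))   [R6 at 2.1]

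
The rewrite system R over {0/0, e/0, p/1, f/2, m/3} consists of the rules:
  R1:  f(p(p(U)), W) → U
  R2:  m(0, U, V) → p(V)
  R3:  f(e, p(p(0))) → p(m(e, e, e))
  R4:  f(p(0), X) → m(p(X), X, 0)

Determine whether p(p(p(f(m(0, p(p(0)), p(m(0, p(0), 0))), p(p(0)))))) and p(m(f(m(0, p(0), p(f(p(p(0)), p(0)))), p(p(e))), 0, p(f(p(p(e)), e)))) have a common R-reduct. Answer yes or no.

Reduce t₁ = p(p(p(f(m(0, p(p(0)), p(m(0, p(0), 0))), p(p(0)))))):
1. p(p(p(f(m(0, p(p(0)), p(m(0, p(0), 0))), p(p(0))))))  →  p(p(p(f(p(p(m(0, p(0), 0))), p(p(0))))))   [R2 at 1.1.1.1]
2. p(p(p(f(p(p(m(0, p(0), 0))), p(p(0))))))  →  p(p(p(m(0, p(0), 0))))   [R1 at 1.1.1]
3. p(p(p(m(0, p(0), 0))))  →  p(p(p(p(0))))   [R2 at 1.1.1]

Reduce t₂ = p(m(f(m(0, p(0), p(f(p(p(0)), p(0)))), p(p(e))), 0, p(f(p(p(e)), e)))):
1. p(m(f(m(0, p(0), p(f(p(p(0)), p(0)))), p(p(e))), 0, p(f(p(p(e)), e))))  →  p(m(f(p(p(f(p(p(0)), p(0)))), p(p(e))), 0, p(f(p(p(e)), e))))   [R2 at 1.1.1]
2. p(m(f(p(p(f(p(p(0)), p(0)))), p(p(e))), 0, p(f(p(p(e)), e))))  →  p(m(f(p(p(0)), p(0)), 0, p(f(p(p(e)), e))))   [R1 at 1.1]
3. p(m(f(p(p(0)), p(0)), 0, p(f(p(p(e)), e))))  →  p(m(0, 0, p(f(p(p(e)), e))))   [R1 at 1.1]
4. p(m(0, 0, p(f(p(p(e)), e))))  →  p(p(p(f(p(p(e)), e))))   [R2 at 1]
5. p(p(p(f(p(p(e)), e))))  →  p(p(p(e)))   [R1 at 1.1.1]

no — NF(t₁) = p(p(p(p(0)))), NF(t₂) = p(p(p(e)))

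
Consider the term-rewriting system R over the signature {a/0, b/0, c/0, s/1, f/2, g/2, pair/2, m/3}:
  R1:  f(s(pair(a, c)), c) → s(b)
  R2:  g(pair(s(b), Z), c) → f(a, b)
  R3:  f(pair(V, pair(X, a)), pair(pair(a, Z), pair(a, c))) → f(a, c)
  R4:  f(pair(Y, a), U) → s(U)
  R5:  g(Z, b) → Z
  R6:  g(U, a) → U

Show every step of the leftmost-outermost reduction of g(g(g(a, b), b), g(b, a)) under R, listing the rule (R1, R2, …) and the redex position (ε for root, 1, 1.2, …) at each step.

a

1. g(g(g(a, b), b), g(b, a))  →  g(g(a, b), g(b, a))   [R5 at 1]
2. g(g(a, b), g(b, a))  →  g(a, g(b, a))   [R5 at 1]
3. g(a, g(b, a))  →  g(a, b)   [R6 at 2]
4. g(a, b)  →  a   [R5 at ε]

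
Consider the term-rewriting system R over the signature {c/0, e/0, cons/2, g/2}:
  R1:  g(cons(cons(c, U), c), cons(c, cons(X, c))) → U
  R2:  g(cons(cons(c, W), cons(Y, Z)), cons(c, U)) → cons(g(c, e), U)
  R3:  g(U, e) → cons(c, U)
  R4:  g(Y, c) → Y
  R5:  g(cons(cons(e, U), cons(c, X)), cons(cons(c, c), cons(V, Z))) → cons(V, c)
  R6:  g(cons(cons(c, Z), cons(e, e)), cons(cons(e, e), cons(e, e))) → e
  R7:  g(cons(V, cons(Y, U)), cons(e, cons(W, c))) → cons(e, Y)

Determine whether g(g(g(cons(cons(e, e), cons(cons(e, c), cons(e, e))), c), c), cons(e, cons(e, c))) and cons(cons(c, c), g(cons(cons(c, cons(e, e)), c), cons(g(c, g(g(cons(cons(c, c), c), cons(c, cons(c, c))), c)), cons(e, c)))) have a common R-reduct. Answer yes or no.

no — NF(t₁) = cons(e, cons(e, c)), NF(t₂) = cons(cons(c, c), cons(e, e))

Reduce t₁ = g(g(g(cons(cons(e, e), cons(cons(e, c), cons(e, e))), c), c), cons(e, cons(e, c))):
1. g(g(g(cons(cons(e, e), cons(cons(e, c), cons(e, e))), c), c), cons(e, cons(e, c)))  →  g(g(cons(cons(e, e), cons(cons(e, c), cons(e, e))), c), cons(e, cons(e, c)))   [R4 at 1]
2. g(g(cons(cons(e, e), cons(cons(e, c), cons(e, e))), c), cons(e, cons(e, c)))  →  g(cons(cons(e, e), cons(cons(e, c), cons(e, e))), cons(e, cons(e, c)))   [R4 at 1]
3. g(cons(cons(e, e), cons(cons(e, c), cons(e, e))), cons(e, cons(e, c)))  →  cons(e, cons(e, c))   [R7 at ε]

Reduce t₂ = cons(cons(c, c), g(cons(cons(c, cons(e, e)), c), cons(g(c, g(g(cons(cons(c, c), c), cons(c, cons(c, c))), c)), cons(e, c)))):
1. cons(cons(c, c), g(cons(cons(c, cons(e, e)), c), cons(g(c, g(g(cons(cons(c, c), c), cons(c, cons(c, c))), c)), cons(e, c))))  →  cons(cons(c, c), g(cons(cons(c, cons(e, e)), c), cons(g(c, g(cons(cons(c, c), c), cons(c, cons(c, c)))), cons(e, c))))   [R4 at 2.2.1.2]
2. cons(cons(c, c), g(cons(cons(c, cons(e, e)), c), cons(g(c, g(cons(cons(c, c), c), cons(c, cons(c, c)))), cons(e, c))))  →  cons(cons(c, c), g(cons(cons(c, cons(e, e)), c), cons(g(c, c), cons(e, c))))   [R1 at 2.2.1.2]
3. cons(cons(c, c), g(cons(cons(c, cons(e, e)), c), cons(g(c, c), cons(e, c))))  →  cons(cons(c, c), g(cons(cons(c, cons(e, e)), c), cons(c, cons(e, c))))   [R4 at 2.2.1]
4. cons(cons(c, c), g(cons(cons(c, cons(e, e)), c), cons(c, cons(e, c))))  →  cons(cons(c, c), cons(e, e))   [R1 at 2]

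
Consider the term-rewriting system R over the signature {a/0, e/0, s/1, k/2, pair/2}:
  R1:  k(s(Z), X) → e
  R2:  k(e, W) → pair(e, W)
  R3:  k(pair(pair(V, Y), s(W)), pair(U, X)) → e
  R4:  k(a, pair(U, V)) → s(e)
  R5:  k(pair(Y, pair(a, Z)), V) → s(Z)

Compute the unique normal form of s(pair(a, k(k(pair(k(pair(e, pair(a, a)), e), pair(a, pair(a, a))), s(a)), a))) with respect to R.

s(pair(a, e))

1. s(pair(a, k(k(pair(k(pair(e, pair(a, a)), e), pair(a, pair(a, a))), s(a)), a)))  →  s(pair(a, k(s(pair(a, a)), a)))   [R5 at 1.2.1]
2. s(pair(a, k(s(pair(a, a)), a)))  →  s(pair(a, e))   [R1 at 1.2]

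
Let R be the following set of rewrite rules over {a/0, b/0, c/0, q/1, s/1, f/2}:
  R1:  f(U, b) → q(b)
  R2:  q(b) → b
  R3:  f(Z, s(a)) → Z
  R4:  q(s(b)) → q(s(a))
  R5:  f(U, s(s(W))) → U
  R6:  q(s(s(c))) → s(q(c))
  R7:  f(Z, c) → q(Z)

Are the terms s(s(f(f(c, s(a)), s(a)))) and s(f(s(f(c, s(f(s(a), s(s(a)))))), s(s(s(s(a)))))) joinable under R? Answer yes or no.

Reduce t₁ = s(s(f(f(c, s(a)), s(a)))):
1. s(s(f(f(c, s(a)), s(a))))  →  s(s(f(c, s(a))))   [R3 at 1.1]
2. s(s(f(c, s(a))))  →  s(s(c))   [R3 at 1.1]

Reduce t₂ = s(f(s(f(c, s(f(s(a), s(s(a)))))), s(s(s(s(a)))))):
1. s(f(s(f(c, s(f(s(a), s(s(a)))))), s(s(s(s(a))))))  →  s(s(f(c, s(f(s(a), s(s(a)))))))   [R5 at 1]
2. s(s(f(c, s(f(s(a), s(s(a)))))))  →  s(s(f(c, s(s(a)))))   [R5 at 1.1.2.1]
3. s(s(f(c, s(s(a)))))  →  s(s(c))   [R5 at 1.1]

yes — NF(t₁) = s(s(c)), NF(t₂) = s(s(c))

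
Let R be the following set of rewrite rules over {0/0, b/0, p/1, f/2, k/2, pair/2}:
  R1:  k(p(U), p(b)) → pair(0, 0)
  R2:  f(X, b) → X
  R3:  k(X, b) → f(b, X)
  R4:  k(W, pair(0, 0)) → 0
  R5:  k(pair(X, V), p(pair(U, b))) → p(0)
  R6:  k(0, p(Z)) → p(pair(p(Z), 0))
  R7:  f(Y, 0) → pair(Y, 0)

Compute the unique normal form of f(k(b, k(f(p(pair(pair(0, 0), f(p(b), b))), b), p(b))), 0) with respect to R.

pair(0, 0)

1. f(k(b, k(f(p(pair(pair(0, 0), f(p(b), b))), b), p(b))), 0)  →  pair(k(b, k(f(p(pair(pair(0, 0), f(p(b), b))), b), p(b))), 0)   [R7 at ε]
2. pair(k(b, k(f(p(pair(pair(0, 0), f(p(b), b))), b), p(b))), 0)  →  pair(k(b, k(p(pair(pair(0, 0), f(p(b), b))), p(b))), 0)   [R2 at 1.2.1]
3. pair(k(b, k(p(pair(pair(0, 0), f(p(b), b))), p(b))), 0)  →  pair(k(b, pair(0, 0)), 0)   [R1 at 1.2]
4. pair(k(b, pair(0, 0)), 0)  →  pair(0, 0)   [R4 at 1]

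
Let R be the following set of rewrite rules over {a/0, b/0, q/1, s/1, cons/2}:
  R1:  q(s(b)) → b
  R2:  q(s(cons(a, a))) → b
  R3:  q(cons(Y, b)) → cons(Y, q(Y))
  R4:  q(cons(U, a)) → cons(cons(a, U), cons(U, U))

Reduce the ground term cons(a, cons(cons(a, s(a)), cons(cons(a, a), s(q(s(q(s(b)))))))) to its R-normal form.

cons(a, cons(cons(a, s(a)), cons(cons(a, a), s(b))))

1. cons(a, cons(cons(a, s(a)), cons(cons(a, a), s(q(s(q(s(b))))))))  →  cons(a, cons(cons(a, s(a)), cons(cons(a, a), s(q(s(b))))))   [R1 at 2.2.2.1.1.1]
2. cons(a, cons(cons(a, s(a)), cons(cons(a, a), s(q(s(b))))))  →  cons(a, cons(cons(a, s(a)), cons(cons(a, a), s(b))))   [R1 at 2.2.2.1]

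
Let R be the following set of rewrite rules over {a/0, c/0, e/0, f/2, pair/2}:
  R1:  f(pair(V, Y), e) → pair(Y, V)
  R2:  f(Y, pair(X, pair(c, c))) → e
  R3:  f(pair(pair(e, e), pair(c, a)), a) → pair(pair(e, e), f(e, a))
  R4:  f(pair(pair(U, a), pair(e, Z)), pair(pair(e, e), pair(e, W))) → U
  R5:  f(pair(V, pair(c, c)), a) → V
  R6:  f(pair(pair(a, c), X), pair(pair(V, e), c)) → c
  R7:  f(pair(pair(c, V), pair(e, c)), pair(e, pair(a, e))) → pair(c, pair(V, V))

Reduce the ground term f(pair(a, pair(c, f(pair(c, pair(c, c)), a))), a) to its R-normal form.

a

1. f(pair(a, pair(c, f(pair(c, pair(c, c)), a))), a)  →  f(pair(a, pair(c, c)), a)   [R5 at 1.2.2]
2. f(pair(a, pair(c, c)), a)  →  a   [R5 at ε]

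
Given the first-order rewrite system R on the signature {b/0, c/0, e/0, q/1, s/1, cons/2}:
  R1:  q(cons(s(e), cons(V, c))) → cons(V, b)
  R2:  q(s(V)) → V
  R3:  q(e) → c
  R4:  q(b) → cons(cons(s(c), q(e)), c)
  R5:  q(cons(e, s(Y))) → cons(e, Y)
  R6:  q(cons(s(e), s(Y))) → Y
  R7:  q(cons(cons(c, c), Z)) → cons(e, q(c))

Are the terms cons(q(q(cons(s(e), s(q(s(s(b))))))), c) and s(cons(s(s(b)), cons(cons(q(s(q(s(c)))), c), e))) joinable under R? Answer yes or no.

no — NF(t₁) = cons(b, c), NF(t₂) = s(cons(s(s(b)), cons(cons(c, c), e)))

Reduce t₁ = cons(q(q(cons(s(e), s(q(s(s(b))))))), c):
1. cons(q(q(cons(s(e), s(q(s(s(b))))))), c)  →  cons(q(q(s(s(b)))), c)   [R6 at 1.1]
2. cons(q(q(s(s(b)))), c)  →  cons(q(s(b)), c)   [R2 at 1.1]
3. cons(q(s(b)), c)  →  cons(b, c)   [R2 at 1]

Reduce t₂ = s(cons(s(s(b)), cons(cons(q(s(q(s(c)))), c), e))):
1. s(cons(s(s(b)), cons(cons(q(s(q(s(c)))), c), e)))  →  s(cons(s(s(b)), cons(cons(q(s(c)), c), e)))   [R2 at 1.2.1.1]
2. s(cons(s(s(b)), cons(cons(q(s(c)), c), e)))  →  s(cons(s(s(b)), cons(cons(c, c), e)))   [R2 at 1.2.1.1]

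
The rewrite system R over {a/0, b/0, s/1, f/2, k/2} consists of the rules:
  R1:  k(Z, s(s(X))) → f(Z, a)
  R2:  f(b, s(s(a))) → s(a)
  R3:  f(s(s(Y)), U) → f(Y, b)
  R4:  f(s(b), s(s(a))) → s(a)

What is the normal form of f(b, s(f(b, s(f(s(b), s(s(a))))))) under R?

1. f(b, s(f(b, s(f(s(b), s(s(a)))))))  →  f(b, s(f(b, s(s(a)))))   [R4 at 2.1.2.1]
2. f(b, s(f(b, s(s(a)))))  →  f(b, s(s(a)))   [R2 at 2.1]
3. f(b, s(s(a)))  →  s(a)   [R2 at ε]

s(a)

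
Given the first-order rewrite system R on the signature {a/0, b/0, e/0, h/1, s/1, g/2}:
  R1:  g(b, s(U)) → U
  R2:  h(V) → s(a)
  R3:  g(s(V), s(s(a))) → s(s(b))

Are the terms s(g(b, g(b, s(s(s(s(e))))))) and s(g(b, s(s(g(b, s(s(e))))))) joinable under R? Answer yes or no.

yes — NF(t₁) = s(s(s(e))), NF(t₂) = s(s(s(e)))

Reduce t₁ = s(g(b, g(b, s(s(s(s(e))))))):
1. s(g(b, g(b, s(s(s(s(e)))))))  →  s(g(b, s(s(s(e)))))   [R1 at 1.2]
2. s(g(b, s(s(s(e)))))  →  s(s(s(e)))   [R1 at 1]

Reduce t₂ = s(g(b, s(s(g(b, s(s(e))))))):
1. s(g(b, s(s(g(b, s(s(e)))))))  →  s(s(g(b, s(s(e)))))   [R1 at 1]
2. s(s(g(b, s(s(e)))))  →  s(s(s(e)))   [R1 at 1.1]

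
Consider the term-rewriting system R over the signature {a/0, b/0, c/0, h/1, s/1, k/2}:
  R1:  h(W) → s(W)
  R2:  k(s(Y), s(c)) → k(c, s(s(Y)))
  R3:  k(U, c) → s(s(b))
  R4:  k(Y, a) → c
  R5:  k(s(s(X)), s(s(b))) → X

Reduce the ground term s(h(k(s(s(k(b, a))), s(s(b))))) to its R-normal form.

s(s(c))

1. s(h(k(s(s(k(b, a))), s(s(b)))))  →  s(s(k(s(s(k(b, a))), s(s(b)))))   [R1 at 1]
2. s(s(k(s(s(k(b, a))), s(s(b)))))  →  s(s(k(b, a)))   [R5 at 1.1]
3. s(s(k(b, a)))  →  s(s(c))   [R4 at 1.1]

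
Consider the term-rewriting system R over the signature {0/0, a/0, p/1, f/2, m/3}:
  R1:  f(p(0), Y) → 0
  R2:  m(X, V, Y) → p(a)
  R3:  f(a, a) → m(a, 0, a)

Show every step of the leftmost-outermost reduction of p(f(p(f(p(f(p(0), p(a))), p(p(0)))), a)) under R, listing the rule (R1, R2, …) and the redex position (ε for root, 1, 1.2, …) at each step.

1. p(f(p(f(p(f(p(0), p(a))), p(p(0)))), a))  →  p(f(p(f(p(0), p(p(0)))), a))   [R1 at 1.1.1.1.1]
2. p(f(p(f(p(0), p(p(0)))), a))  →  p(f(p(0), a))   [R1 at 1.1.1]
3. p(f(p(0), a))  →  p(0)   [R1 at 1]

p(0)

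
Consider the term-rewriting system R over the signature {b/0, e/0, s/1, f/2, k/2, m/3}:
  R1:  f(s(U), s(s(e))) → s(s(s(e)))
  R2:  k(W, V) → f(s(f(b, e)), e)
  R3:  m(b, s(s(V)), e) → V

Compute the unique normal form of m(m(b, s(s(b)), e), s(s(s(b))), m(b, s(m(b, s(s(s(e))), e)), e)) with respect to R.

s(b)

1. m(m(b, s(s(b)), e), s(s(s(b))), m(b, s(m(b, s(s(s(e))), e)), e))  →  m(b, s(s(s(b))), m(b, s(m(b, s(s(s(e))), e)), e))   [R3 at 1]
2. m(b, s(s(s(b))), m(b, s(m(b, s(s(s(e))), e)), e))  →  m(b, s(s(s(b))), m(b, s(s(e)), e))   [R3 at 3.2.1]
3. m(b, s(s(s(b))), m(b, s(s(e)), e))  →  m(b, s(s(s(b))), e)   [R3 at 3]
4. m(b, s(s(s(b))), e)  →  s(b)   [R3 at ε]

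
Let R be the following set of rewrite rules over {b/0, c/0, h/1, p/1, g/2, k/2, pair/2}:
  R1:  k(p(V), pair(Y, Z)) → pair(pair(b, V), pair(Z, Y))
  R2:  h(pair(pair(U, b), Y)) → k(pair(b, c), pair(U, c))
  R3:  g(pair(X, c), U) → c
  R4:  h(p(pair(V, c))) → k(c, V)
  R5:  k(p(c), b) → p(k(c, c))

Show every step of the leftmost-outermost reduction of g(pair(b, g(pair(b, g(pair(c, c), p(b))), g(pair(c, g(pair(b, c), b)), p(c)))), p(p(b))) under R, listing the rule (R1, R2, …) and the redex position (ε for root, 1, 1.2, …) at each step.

1. g(pair(b, g(pair(b, g(pair(c, c), p(b))), g(pair(c, g(pair(b, c), b)), p(c)))), p(p(b)))  →  g(pair(b, g(pair(b, c), g(pair(c, g(pair(b, c), b)), p(c)))), p(p(b)))   [R3 at 1.2.1.2]
2. g(pair(b, g(pair(b, c), g(pair(c, g(pair(b, c), b)), p(c)))), p(p(b)))  →  g(pair(b, c), p(p(b)))   [R3 at 1.2]
3. g(pair(b, c), p(p(b)))  →  c   [R3 at ε]

c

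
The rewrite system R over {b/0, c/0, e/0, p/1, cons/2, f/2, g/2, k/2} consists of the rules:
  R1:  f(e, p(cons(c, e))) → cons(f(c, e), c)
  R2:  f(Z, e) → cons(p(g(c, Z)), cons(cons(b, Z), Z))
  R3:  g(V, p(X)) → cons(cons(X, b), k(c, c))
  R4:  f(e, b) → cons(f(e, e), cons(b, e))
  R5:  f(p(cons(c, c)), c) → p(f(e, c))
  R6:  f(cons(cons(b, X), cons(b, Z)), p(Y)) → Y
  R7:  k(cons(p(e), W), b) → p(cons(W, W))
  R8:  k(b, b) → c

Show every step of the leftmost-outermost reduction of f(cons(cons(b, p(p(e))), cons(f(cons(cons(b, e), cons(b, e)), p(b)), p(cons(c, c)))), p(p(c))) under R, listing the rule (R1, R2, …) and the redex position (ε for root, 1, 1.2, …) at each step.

p(c)

1. f(cons(cons(b, p(p(e))), cons(f(cons(cons(b, e), cons(b, e)), p(b)), p(cons(c, c)))), p(p(c)))  →  f(cons(cons(b, p(p(e))), cons(b, p(cons(c, c)))), p(p(c)))   [R6 at 1.2.1]
2. f(cons(cons(b, p(p(e))), cons(b, p(cons(c, c)))), p(p(c)))  →  p(c)   [R6 at ε]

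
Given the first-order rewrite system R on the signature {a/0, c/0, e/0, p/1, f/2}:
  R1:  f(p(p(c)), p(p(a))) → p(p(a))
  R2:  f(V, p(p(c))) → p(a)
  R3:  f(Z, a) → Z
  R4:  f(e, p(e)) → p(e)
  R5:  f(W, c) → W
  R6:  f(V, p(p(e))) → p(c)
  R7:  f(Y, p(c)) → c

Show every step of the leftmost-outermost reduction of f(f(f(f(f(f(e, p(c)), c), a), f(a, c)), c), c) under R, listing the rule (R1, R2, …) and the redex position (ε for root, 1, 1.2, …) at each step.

1. f(f(f(f(f(f(e, p(c)), c), a), f(a, c)), c), c)  →  f(f(f(f(f(e, p(c)), c), a), f(a, c)), c)   [R5 at ε]
2. f(f(f(f(f(e, p(c)), c), a), f(a, c)), c)  →  f(f(f(f(e, p(c)), c), a), f(a, c))   [R5 at ε]
3. f(f(f(f(e, p(c)), c), a), f(a, c))  →  f(f(f(e, p(c)), c), f(a, c))   [R3 at 1]
4. f(f(f(e, p(c)), c), f(a, c))  →  f(f(e, p(c)), f(a, c))   [R5 at 1]
5. f(f(e, p(c)), f(a, c))  →  f(c, f(a, c))   [R7 at 1]
6. f(c, f(a, c))  →  f(c, a)   [R5 at 2]
7. f(c, a)  →  c   [R3 at ε]

c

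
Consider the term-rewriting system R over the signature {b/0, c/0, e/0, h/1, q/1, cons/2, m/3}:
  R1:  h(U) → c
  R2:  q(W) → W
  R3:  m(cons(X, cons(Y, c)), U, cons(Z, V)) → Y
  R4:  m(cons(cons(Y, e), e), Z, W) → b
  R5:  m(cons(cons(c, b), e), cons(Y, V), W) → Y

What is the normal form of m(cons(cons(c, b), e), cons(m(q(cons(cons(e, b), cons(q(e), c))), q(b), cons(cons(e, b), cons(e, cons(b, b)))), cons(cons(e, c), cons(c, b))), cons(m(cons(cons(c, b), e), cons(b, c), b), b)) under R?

e

1. m(cons(cons(c, b), e), cons(m(q(cons(cons(e, b), cons(q(e), c))), q(b), cons(cons(e, b), cons(e, cons(b, b)))), cons(cons(e, c), cons(c, b))), cons(m(cons(cons(c, b), e), cons(b, c), b), b))  →  m(q(cons(cons(e, b), cons(q(e), c))), q(b), cons(cons(e, b), cons(e, cons(b, b))))   [R5 at ε]
2. m(q(cons(cons(e, b), cons(q(e), c))), q(b), cons(cons(e, b), cons(e, cons(b, b))))  →  m(cons(cons(e, b), cons(q(e), c)), q(b), cons(cons(e, b), cons(e, cons(b, b))))   [R2 at 1]
3. m(cons(cons(e, b), cons(q(e), c)), q(b), cons(cons(e, b), cons(e, cons(b, b))))  →  q(e)   [R3 at ε]
4. q(e)  →  e   [R2 at ε]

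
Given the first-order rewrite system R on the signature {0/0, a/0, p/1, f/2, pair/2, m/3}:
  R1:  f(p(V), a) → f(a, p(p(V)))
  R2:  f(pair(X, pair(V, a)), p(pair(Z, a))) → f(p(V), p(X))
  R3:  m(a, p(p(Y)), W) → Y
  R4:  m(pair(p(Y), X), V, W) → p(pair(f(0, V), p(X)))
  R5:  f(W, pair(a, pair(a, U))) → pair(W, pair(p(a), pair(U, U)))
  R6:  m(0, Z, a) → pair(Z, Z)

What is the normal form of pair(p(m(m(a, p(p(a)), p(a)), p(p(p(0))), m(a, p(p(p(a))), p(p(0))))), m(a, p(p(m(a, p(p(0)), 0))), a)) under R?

1. pair(p(m(m(a, p(p(a)), p(a)), p(p(p(0))), m(a, p(p(p(a))), p(p(0))))), m(a, p(p(m(a, p(p(0)), 0))), a))  →  pair(p(m(a, p(p(p(0))), m(a, p(p(p(a))), p(p(0))))), m(a, p(p(m(a, p(p(0)), 0))), a))   [R3 at 1.1.1]
2. pair(p(m(a, p(p(p(0))), m(a, p(p(p(a))), p(p(0))))), m(a, p(p(m(a, p(p(0)), 0))), a))  →  pair(p(p(0)), m(a, p(p(m(a, p(p(0)), 0))), a))   [R3 at 1.1]
3. pair(p(p(0)), m(a, p(p(m(a, p(p(0)), 0))), a))  →  pair(p(p(0)), m(a, p(p(0)), 0))   [R3 at 2]
4. pair(p(p(0)), m(a, p(p(0)), 0))  →  pair(p(p(0)), 0)   [R3 at 2]

pair(p(p(0)), 0)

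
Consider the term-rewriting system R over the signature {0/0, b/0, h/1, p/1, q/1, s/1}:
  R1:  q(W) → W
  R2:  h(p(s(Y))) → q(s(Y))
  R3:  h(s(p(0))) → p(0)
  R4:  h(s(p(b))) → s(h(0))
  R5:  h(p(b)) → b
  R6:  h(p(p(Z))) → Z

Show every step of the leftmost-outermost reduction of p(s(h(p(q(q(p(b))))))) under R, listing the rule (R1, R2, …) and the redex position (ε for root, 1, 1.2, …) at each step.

1. p(s(h(p(q(q(p(b)))))))  →  p(s(h(p(q(p(b))))))   [R1 at 1.1.1.1]
2. p(s(h(p(q(p(b))))))  →  p(s(h(p(p(b)))))   [R1 at 1.1.1.1]
3. p(s(h(p(p(b)))))  →  p(s(b))   [R6 at 1.1]

p(s(b))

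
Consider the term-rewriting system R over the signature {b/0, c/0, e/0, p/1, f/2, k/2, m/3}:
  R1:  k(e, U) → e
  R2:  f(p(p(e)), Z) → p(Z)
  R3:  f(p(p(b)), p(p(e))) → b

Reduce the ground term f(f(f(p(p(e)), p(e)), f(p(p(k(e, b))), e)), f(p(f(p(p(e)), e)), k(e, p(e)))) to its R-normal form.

p(p(e))

1. f(f(f(p(p(e)), p(e)), f(p(p(k(e, b))), e)), f(p(f(p(p(e)), e)), k(e, p(e))))  →  f(f(p(p(e)), f(p(p(k(e, b))), e)), f(p(f(p(p(e)), e)), k(e, p(e))))   [R2 at 1.1]
2. f(f(p(p(e)), f(p(p(k(e, b))), e)), f(p(f(p(p(e)), e)), k(e, p(e))))  →  f(p(f(p(p(k(e, b))), e)), f(p(f(p(p(e)), e)), k(e, p(e))))   [R2 at 1]
3. f(p(f(p(p(k(e, b))), e)), f(p(f(p(p(e)), e)), k(e, p(e))))  →  f(p(f(p(p(e)), e)), f(p(f(p(p(e)), e)), k(e, p(e))))   [R1 at 1.1.1.1.1]
4. f(p(f(p(p(e)), e)), f(p(f(p(p(e)), e)), k(e, p(e))))  →  f(p(p(e)), f(p(f(p(p(e)), e)), k(e, p(e))))   [R2 at 1.1]
5. f(p(p(e)), f(p(f(p(p(e)), e)), k(e, p(e))))  →  p(f(p(f(p(p(e)), e)), k(e, p(e))))   [R2 at ε]
6. p(f(p(f(p(p(e)), e)), k(e, p(e))))  →  p(f(p(p(e)), k(e, p(e))))   [R2 at 1.1.1]
7. p(f(p(p(e)), k(e, p(e))))  →  p(p(k(e, p(e))))   [R2 at 1]
8. p(p(k(e, p(e))))  →  p(p(e))   [R1 at 1.1]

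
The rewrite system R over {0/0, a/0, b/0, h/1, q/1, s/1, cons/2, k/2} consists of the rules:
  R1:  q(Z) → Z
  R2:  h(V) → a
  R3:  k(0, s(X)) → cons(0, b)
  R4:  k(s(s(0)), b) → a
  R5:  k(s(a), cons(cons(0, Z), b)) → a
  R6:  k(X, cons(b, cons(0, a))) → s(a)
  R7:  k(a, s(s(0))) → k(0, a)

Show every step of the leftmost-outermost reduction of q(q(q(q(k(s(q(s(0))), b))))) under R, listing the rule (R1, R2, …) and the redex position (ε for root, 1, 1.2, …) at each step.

a

1. q(q(q(q(k(s(q(s(0))), b)))))  →  q(q(q(k(s(q(s(0))), b))))   [R1 at ε]
2. q(q(q(k(s(q(s(0))), b))))  →  q(q(k(s(q(s(0))), b)))   [R1 at ε]
3. q(q(k(s(q(s(0))), b)))  →  q(k(s(q(s(0))), b))   [R1 at ε]
4. q(k(s(q(s(0))), b))  →  k(s(q(s(0))), b)   [R1 at ε]
5. k(s(q(s(0))), b)  →  k(s(s(0)), b)   [R1 at 1.1]
6. k(s(s(0)), b)  →  a   [R4 at ε]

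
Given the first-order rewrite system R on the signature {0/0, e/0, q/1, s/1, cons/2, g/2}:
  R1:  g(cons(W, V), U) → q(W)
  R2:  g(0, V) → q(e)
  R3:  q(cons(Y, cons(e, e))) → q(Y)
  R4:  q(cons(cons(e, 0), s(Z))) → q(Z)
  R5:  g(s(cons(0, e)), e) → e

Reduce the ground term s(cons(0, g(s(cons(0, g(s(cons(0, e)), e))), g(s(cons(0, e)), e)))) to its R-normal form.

s(cons(0, e))

1. s(cons(0, g(s(cons(0, g(s(cons(0, e)), e))), g(s(cons(0, e)), e))))  →  s(cons(0, g(s(cons(0, e)), g(s(cons(0, e)), e))))   [R5 at 1.2.1.1.2]
2. s(cons(0, g(s(cons(0, e)), g(s(cons(0, e)), e))))  →  s(cons(0, g(s(cons(0, e)), e)))   [R5 at 1.2.2]
3. s(cons(0, g(s(cons(0, e)), e)))  →  s(cons(0, e))   [R5 at 1.2]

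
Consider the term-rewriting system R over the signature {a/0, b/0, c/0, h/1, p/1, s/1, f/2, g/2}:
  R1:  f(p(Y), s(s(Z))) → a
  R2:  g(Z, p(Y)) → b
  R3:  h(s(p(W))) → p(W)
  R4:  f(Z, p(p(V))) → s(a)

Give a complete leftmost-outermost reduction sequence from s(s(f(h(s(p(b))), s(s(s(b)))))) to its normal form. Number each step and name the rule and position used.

s(s(a))

1. s(s(f(h(s(p(b))), s(s(s(b))))))  →  s(s(f(p(b), s(s(s(b))))))   [R3 at 1.1.1]
2. s(s(f(p(b), s(s(s(b))))))  →  s(s(a))   [R1 at 1.1]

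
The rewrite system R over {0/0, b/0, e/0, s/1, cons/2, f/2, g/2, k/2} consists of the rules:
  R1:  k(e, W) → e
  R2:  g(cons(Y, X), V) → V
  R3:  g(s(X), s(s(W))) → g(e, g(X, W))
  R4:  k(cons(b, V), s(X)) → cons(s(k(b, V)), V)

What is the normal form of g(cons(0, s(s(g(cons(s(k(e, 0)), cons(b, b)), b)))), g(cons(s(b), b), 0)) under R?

0

1. g(cons(0, s(s(g(cons(s(k(e, 0)), cons(b, b)), b)))), g(cons(s(b), b), 0))  →  g(cons(s(b), b), 0)   [R2 at ε]
2. g(cons(s(b), b), 0)  →  0   [R2 at ε]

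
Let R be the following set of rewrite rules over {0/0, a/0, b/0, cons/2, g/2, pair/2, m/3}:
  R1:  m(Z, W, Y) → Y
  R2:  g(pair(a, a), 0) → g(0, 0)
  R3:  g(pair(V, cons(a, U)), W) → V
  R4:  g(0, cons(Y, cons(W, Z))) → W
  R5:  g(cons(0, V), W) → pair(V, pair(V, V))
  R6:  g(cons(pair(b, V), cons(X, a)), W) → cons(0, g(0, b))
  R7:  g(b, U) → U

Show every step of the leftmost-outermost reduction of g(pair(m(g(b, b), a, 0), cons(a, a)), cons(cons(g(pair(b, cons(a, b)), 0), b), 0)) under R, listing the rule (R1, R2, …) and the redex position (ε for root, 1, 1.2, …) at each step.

0

1. g(pair(m(g(b, b), a, 0), cons(a, a)), cons(cons(g(pair(b, cons(a, b)), 0), b), 0))  →  m(g(b, b), a, 0)   [R3 at ε]
2. m(g(b, b), a, 0)  →  0   [R1 at ε]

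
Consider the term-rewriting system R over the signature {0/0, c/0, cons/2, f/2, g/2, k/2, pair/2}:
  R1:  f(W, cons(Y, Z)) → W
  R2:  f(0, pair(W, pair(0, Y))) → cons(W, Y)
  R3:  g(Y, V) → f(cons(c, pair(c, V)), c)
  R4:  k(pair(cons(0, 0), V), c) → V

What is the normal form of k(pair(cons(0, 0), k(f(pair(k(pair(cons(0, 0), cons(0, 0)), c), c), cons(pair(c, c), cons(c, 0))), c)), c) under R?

c

1. k(pair(cons(0, 0), k(f(pair(k(pair(cons(0, 0), cons(0, 0)), c), c), cons(pair(c, c), cons(c, 0))), c)), c)  →  k(f(pair(k(pair(cons(0, 0), cons(0, 0)), c), c), cons(pair(c, c), cons(c, 0))), c)   [R4 at ε]
2. k(f(pair(k(pair(cons(0, 0), cons(0, 0)), c), c), cons(pair(c, c), cons(c, 0))), c)  →  k(pair(k(pair(cons(0, 0), cons(0, 0)), c), c), c)   [R1 at 1]
3. k(pair(k(pair(cons(0, 0), cons(0, 0)), c), c), c)  →  k(pair(cons(0, 0), c), c)   [R4 at 1.1]
4. k(pair(cons(0, 0), c), c)  →  c   [R4 at ε]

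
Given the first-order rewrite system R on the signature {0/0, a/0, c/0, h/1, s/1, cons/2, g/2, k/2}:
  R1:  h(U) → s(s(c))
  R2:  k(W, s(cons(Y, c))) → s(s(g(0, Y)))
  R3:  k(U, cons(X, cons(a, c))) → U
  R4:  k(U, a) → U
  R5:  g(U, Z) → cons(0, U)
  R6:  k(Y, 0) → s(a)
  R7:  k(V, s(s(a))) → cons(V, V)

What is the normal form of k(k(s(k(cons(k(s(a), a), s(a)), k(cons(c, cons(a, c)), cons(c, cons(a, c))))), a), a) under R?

s(cons(s(a), s(a)))

1. k(k(s(k(cons(k(s(a), a), s(a)), k(cons(c, cons(a, c)), cons(c, cons(a, c))))), a), a)  →  k(s(k(cons(k(s(a), a), s(a)), k(cons(c, cons(a, c)), cons(c, cons(a, c))))), a)   [R4 at ε]
2. k(s(k(cons(k(s(a), a), s(a)), k(cons(c, cons(a, c)), cons(c, cons(a, c))))), a)  →  s(k(cons(k(s(a), a), s(a)), k(cons(c, cons(a, c)), cons(c, cons(a, c)))))   [R4 at ε]
3. s(k(cons(k(s(a), a), s(a)), k(cons(c, cons(a, c)), cons(c, cons(a, c)))))  →  s(k(cons(s(a), s(a)), k(cons(c, cons(a, c)), cons(c, cons(a, c)))))   [R4 at 1.1.1]
4. s(k(cons(s(a), s(a)), k(cons(c, cons(a, c)), cons(c, cons(a, c)))))  →  s(k(cons(s(a), s(a)), cons(c, cons(a, c))))   [R3 at 1.2]
5. s(k(cons(s(a), s(a)), cons(c, cons(a, c))))  →  s(cons(s(a), s(a)))   [R3 at 1]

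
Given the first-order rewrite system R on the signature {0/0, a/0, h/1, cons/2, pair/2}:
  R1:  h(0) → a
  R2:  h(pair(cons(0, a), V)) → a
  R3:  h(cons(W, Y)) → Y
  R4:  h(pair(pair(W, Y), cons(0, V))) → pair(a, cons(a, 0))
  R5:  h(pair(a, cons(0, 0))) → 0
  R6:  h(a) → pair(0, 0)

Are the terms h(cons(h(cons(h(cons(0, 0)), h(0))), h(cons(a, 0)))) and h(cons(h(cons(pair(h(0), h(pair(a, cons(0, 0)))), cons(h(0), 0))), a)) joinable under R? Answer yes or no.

no — NF(t₁) = 0, NF(t₂) = a

Reduce t₁ = h(cons(h(cons(h(cons(0, 0)), h(0))), h(cons(a, 0)))):
1. h(cons(h(cons(h(cons(0, 0)), h(0))), h(cons(a, 0))))  →  h(cons(a, 0))   [R3 at ε]
2. h(cons(a, 0))  →  0   [R3 at ε]

Reduce t₂ = h(cons(h(cons(pair(h(0), h(pair(a, cons(0, 0)))), cons(h(0), 0))), a)):
1. h(cons(h(cons(pair(h(0), h(pair(a, cons(0, 0)))), cons(h(0), 0))), a))  →  a   [R3 at ε]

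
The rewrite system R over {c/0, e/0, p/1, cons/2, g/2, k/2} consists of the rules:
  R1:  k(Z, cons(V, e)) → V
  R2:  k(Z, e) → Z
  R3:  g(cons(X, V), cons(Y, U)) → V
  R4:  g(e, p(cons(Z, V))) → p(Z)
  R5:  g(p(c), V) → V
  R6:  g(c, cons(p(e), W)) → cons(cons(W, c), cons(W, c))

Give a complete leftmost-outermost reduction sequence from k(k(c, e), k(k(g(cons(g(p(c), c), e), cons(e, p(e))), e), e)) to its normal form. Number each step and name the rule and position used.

c

1. k(k(c, e), k(k(g(cons(g(p(c), c), e), cons(e, p(e))), e), e))  →  k(c, k(k(g(cons(g(p(c), c), e), cons(e, p(e))), e), e))   [R2 at 1]
2. k(c, k(k(g(cons(g(p(c), c), e), cons(e, p(e))), e), e))  →  k(c, k(g(cons(g(p(c), c), e), cons(e, p(e))), e))   [R2 at 2]
3. k(c, k(g(cons(g(p(c), c), e), cons(e, p(e))), e))  →  k(c, g(cons(g(p(c), c), e), cons(e, p(e))))   [R2 at 2]
4. k(c, g(cons(g(p(c), c), e), cons(e, p(e))))  →  k(c, e)   [R3 at 2]
5. k(c, e)  →  c   [R2 at ε]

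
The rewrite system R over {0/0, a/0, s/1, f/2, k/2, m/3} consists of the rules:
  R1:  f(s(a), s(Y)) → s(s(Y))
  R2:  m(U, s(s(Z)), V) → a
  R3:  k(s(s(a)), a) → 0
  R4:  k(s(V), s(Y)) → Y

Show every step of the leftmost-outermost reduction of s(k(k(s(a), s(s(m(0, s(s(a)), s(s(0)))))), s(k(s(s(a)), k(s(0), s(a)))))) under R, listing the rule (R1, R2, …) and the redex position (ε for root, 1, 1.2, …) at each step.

s(0)

1. s(k(k(s(a), s(s(m(0, s(s(a)), s(s(0)))))), s(k(s(s(a)), k(s(0), s(a))))))  →  s(k(s(m(0, s(s(a)), s(s(0)))), s(k(s(s(a)), k(s(0), s(a))))))   [R4 at 1.1]
2. s(k(s(m(0, s(s(a)), s(s(0)))), s(k(s(s(a)), k(s(0), s(a))))))  →  s(k(s(s(a)), k(s(0), s(a))))   [R4 at 1]
3. s(k(s(s(a)), k(s(0), s(a))))  →  s(k(s(s(a)), a))   [R4 at 1.2]
4. s(k(s(s(a)), a))  →  s(0)   [R3 at 1]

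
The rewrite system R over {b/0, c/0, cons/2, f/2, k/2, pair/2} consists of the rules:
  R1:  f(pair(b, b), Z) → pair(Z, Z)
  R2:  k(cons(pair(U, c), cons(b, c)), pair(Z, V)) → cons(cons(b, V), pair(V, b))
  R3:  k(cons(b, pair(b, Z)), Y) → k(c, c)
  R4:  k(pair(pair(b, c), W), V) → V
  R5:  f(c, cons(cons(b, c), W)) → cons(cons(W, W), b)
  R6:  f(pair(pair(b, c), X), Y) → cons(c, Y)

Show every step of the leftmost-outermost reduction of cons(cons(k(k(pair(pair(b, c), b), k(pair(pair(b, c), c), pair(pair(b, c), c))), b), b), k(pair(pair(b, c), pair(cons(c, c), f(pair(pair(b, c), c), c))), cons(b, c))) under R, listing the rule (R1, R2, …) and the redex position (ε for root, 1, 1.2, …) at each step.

cons(cons(b, b), cons(b, c))

1. cons(cons(k(k(pair(pair(b, c), b), k(pair(pair(b, c), c), pair(pair(b, c), c))), b), b), k(pair(pair(b, c), pair(cons(c, c), f(pair(pair(b, c), c), c))), cons(b, c)))  →  cons(cons(k(k(pair(pair(b, c), c), pair(pair(b, c), c)), b), b), k(pair(pair(b, c), pair(cons(c, c), f(pair(pair(b, c), c), c))), cons(b, c)))   [R4 at 1.1.1]
2. cons(cons(k(k(pair(pair(b, c), c), pair(pair(b, c), c)), b), b), k(pair(pair(b, c), pair(cons(c, c), f(pair(pair(b, c), c), c))), cons(b, c)))  →  cons(cons(k(pair(pair(b, c), c), b), b), k(pair(pair(b, c), pair(cons(c, c), f(pair(pair(b, c), c), c))), cons(b, c)))   [R4 at 1.1.1]
3. cons(cons(k(pair(pair(b, c), c), b), b), k(pair(pair(b, c), pair(cons(c, c), f(pair(pair(b, c), c), c))), cons(b, c)))  →  cons(cons(b, b), k(pair(pair(b, c), pair(cons(c, c), f(pair(pair(b, c), c), c))), cons(b, c)))   [R4 at 1.1]
4. cons(cons(b, b), k(pair(pair(b, c), pair(cons(c, c), f(pair(pair(b, c), c), c))), cons(b, c)))  →  cons(cons(b, b), cons(b, c))   [R4 at 2]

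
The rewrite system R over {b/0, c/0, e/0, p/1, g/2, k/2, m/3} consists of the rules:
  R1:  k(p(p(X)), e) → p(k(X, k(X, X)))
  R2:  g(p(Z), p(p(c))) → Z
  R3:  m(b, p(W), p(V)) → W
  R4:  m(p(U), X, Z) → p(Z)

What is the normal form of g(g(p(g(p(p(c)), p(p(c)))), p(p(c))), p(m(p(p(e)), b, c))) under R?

c

1. g(g(p(g(p(p(c)), p(p(c)))), p(p(c))), p(m(p(p(e)), b, c)))  →  g(g(p(p(c)), p(p(c))), p(m(p(p(e)), b, c)))   [R2 at 1]
2. g(g(p(p(c)), p(p(c))), p(m(p(p(e)), b, c)))  →  g(p(c), p(m(p(p(e)), b, c)))   [R2 at 1]
3. g(p(c), p(m(p(p(e)), b, c)))  →  g(p(c), p(p(c)))   [R4 at 2.1]
4. g(p(c), p(p(c)))  →  c   [R2 at ε]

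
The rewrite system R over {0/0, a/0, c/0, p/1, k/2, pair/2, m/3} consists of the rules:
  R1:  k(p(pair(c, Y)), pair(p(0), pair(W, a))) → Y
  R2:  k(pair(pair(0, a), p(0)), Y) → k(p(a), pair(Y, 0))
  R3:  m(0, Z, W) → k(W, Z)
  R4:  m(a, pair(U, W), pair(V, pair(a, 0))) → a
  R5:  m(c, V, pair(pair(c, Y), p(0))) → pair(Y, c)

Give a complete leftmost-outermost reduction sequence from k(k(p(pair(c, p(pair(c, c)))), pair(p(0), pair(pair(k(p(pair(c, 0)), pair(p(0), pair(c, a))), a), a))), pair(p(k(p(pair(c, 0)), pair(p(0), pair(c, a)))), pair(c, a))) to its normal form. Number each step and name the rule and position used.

1. k(k(p(pair(c, p(pair(c, c)))), pair(p(0), pair(pair(k(p(pair(c, 0)), pair(p(0), pair(c, a))), a), a))), pair(p(k(p(pair(c, 0)), pair(p(0), pair(c, a)))), pair(c, a)))  →  k(p(pair(c, c)), pair(p(k(p(pair(c, 0)), pair(p(0), pair(c, a)))), pair(c, a)))   [R1 at 1]
2. k(p(pair(c, c)), pair(p(k(p(pair(c, 0)), pair(p(0), pair(c, a)))), pair(c, a)))  →  k(p(pair(c, c)), pair(p(0), pair(c, a)))   [R1 at 2.1.1]
3. k(p(pair(c, c)), pair(p(0), pair(c, a)))  →  c   [R1 at ε]

c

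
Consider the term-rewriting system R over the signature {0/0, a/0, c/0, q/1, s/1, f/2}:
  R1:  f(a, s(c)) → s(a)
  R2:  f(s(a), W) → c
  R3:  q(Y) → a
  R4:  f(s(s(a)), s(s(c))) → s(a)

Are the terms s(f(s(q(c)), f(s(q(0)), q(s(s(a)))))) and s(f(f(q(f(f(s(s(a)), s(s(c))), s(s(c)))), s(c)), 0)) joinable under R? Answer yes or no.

Reduce t₁ = s(f(s(q(c)), f(s(q(0)), q(s(s(a)))))):
1. s(f(s(q(c)), f(s(q(0)), q(s(s(a))))))  →  s(f(s(a), f(s(q(0)), q(s(s(a))))))   [R3 at 1.1.1]
2. s(f(s(a), f(s(q(0)), q(s(s(a))))))  →  s(c)   [R2 at 1]

Reduce t₂ = s(f(f(q(f(f(s(s(a)), s(s(c))), s(s(c)))), s(c)), 0)):
1. s(f(f(q(f(f(s(s(a)), s(s(c))), s(s(c)))), s(c)), 0))  →  s(f(f(a, s(c)), 0))   [R3 at 1.1.1]
2. s(f(f(a, s(c)), 0))  →  s(f(s(a), 0))   [R1 at 1.1]
3. s(f(s(a), 0))  →  s(c)   [R2 at 1]

yes — NF(t₁) = s(c), NF(t₂) = s(c)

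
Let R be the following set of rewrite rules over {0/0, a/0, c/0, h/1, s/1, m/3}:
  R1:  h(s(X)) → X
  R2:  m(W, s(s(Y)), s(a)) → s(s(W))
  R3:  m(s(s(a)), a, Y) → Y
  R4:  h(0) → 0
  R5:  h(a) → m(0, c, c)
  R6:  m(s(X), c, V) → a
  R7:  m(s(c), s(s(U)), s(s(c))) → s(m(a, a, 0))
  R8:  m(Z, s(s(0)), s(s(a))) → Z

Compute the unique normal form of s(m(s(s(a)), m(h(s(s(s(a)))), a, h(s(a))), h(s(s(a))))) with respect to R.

1. s(m(s(s(a)), m(h(s(s(s(a)))), a, h(s(a))), h(s(s(a)))))  →  s(m(s(s(a)), m(s(s(a)), a, h(s(a))), h(s(s(a)))))   [R1 at 1.2.1]
2. s(m(s(s(a)), m(s(s(a)), a, h(s(a))), h(s(s(a)))))  →  s(m(s(s(a)), h(s(a)), h(s(s(a)))))   [R3 at 1.2]
3. s(m(s(s(a)), h(s(a)), h(s(s(a)))))  →  s(m(s(s(a)), a, h(s(s(a)))))   [R1 at 1.2]
4. s(m(s(s(a)), a, h(s(s(a)))))  →  s(h(s(s(a))))   [R3 at 1]
5. s(h(s(s(a))))  →  s(s(a))   [R1 at 1]

s(s(a))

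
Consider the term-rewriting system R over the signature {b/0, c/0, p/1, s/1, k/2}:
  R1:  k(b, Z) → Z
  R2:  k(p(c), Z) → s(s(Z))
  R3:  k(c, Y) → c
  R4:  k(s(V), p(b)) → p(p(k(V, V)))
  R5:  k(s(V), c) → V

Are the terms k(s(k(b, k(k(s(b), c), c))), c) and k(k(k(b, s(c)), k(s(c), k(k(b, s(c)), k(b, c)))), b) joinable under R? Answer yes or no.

yes — NF(t₁) = c, NF(t₂) = c

Reduce t₁ = k(s(k(b, k(k(s(b), c), c))), c):
1. k(s(k(b, k(k(s(b), c), c))), c)  →  k(b, k(k(s(b), c), c))   [R5 at ε]
2. k(b, k(k(s(b), c), c))  →  k(k(s(b), c), c)   [R1 at ε]
3. k(k(s(b), c), c)  →  k(b, c)   [R5 at 1]
4. k(b, c)  →  c   [R1 at ε]

Reduce t₂ = k(k(k(b, s(c)), k(s(c), k(k(b, s(c)), k(b, c)))), b):
1. k(k(k(b, s(c)), k(s(c), k(k(b, s(c)), k(b, c)))), b)  →  k(k(s(c), k(s(c), k(k(b, s(c)), k(b, c)))), b)   [R1 at 1.1]
2. k(k(s(c), k(s(c), k(k(b, s(c)), k(b, c)))), b)  →  k(k(s(c), k(s(c), k(s(c), k(b, c)))), b)   [R1 at 1.2.2.1]
3. k(k(s(c), k(s(c), k(s(c), k(b, c)))), b)  →  k(k(s(c), k(s(c), k(s(c), c))), b)   [R1 at 1.2.2.2]
4. k(k(s(c), k(s(c), k(s(c), c))), b)  →  k(k(s(c), k(s(c), c)), b)   [R5 at 1.2.2]
5. k(k(s(c), k(s(c), c)), b)  →  k(k(s(c), c), b)   [R5 at 1.2]
6. k(k(s(c), c), b)  →  k(c, b)   [R5 at 1]
7. k(c, b)  →  c   [R3 at ε]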